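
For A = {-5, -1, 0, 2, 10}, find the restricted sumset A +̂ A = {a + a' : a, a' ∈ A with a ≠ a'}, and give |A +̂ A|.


Restricted sumset: A +̂ A = {a + a' : a ∈ A, a' ∈ A, a ≠ a'}.
Equivalently, take A + A and drop any sum 2a that is achievable ONLY as a + a for a ∈ A (i.e. sums representable only with equal summands).
Enumerate pairs (a, a') with a < a' (symmetric, so each unordered pair gives one sum; this covers all a ≠ a'):
  -5 + -1 = -6
  -5 + 0 = -5
  -5 + 2 = -3
  -5 + 10 = 5
  -1 + 0 = -1
  -1 + 2 = 1
  -1 + 10 = 9
  0 + 2 = 2
  0 + 10 = 10
  2 + 10 = 12
Collected distinct sums: {-6, -5, -3, -1, 1, 2, 5, 9, 10, 12}
|A +̂ A| = 10
(Reference bound: |A +̂ A| ≥ 2|A| - 3 for |A| ≥ 2, with |A| = 5 giving ≥ 7.)

|A +̂ A| = 10


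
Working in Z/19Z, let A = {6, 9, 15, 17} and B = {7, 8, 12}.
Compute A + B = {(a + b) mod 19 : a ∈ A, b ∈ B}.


Work in Z/19Z: reduce every sum a + b modulo 19.
Enumerate all 12 pairs:
a = 6: 6+7=13, 6+8=14, 6+12=18
a = 9: 9+7=16, 9+8=17, 9+12=2
a = 15: 15+7=3, 15+8=4, 15+12=8
a = 17: 17+7=5, 17+8=6, 17+12=10
Distinct residues collected: {2, 3, 4, 5, 6, 8, 10, 13, 14, 16, 17, 18}
|A + B| = 12 (out of 19 total residues).

A + B = {2, 3, 4, 5, 6, 8, 10, 13, 14, 16, 17, 18}


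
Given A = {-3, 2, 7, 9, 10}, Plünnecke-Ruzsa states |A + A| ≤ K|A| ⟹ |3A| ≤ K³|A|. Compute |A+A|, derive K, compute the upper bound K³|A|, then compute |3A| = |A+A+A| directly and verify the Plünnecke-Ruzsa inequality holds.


|A| = 5.
Step 1: Compute A + A by enumerating all 25 pairs.
A + A = {-6, -1, 4, 6, 7, 9, 11, 12, 14, 16, 17, 18, 19, 20}, so |A + A| = 14.
Step 2: Doubling constant K = |A + A|/|A| = 14/5 = 14/5 ≈ 2.8000.
Step 3: Plünnecke-Ruzsa gives |3A| ≤ K³·|A| = (2.8000)³ · 5 ≈ 109.7600.
Step 4: Compute 3A = A + A + A directly by enumerating all triples (a,b,c) ∈ A³; |3A| = 27.
Step 5: Check 27 ≤ 109.7600? Yes ✓.

K = 14/5, Plünnecke-Ruzsa bound K³|A| ≈ 109.7600, |3A| = 27, inequality holds.


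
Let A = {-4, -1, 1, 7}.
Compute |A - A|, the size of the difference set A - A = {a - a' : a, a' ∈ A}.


A - A = {a - a' : a, a' ∈ A}; |A| = 4.
Bounds: 2|A|-1 ≤ |A - A| ≤ |A|² - |A| + 1, i.e. 7 ≤ |A - A| ≤ 13.
Note: 0 ∈ A - A always (from a - a). The set is symmetric: if d ∈ A - A then -d ∈ A - A.
Enumerate nonzero differences d = a - a' with a > a' (then include -d):
Positive differences: {2, 3, 5, 6, 8, 11}
Full difference set: {0} ∪ (positive diffs) ∪ (negative diffs).
|A - A| = 1 + 2·6 = 13 (matches direct enumeration: 13).

|A - A| = 13


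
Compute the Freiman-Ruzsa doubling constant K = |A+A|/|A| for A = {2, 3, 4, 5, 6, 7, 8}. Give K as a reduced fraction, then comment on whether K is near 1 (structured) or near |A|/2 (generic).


|A| = 7.
Compute A + A by enumerating all 49 pairs.
A + A = {4, 5, 6, 7, 8, 9, 10, 11, 12, 13, 14, 15, 16}, so |A + A| = 13.
K = |A + A| / |A| = 13/7 (already in lowest terms) ≈ 1.8571.
Reference: AP of size 7 gives K = 13/7 ≈ 1.8571; a fully generic set of size 7 gives K ≈ 4.0000.

|A| = 7, |A + A| = 13, K = 13/7.


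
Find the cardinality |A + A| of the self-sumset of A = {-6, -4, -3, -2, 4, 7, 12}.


A + A = {a + a' : a, a' ∈ A}; |A| = 7.
General bounds: 2|A| - 1 ≤ |A + A| ≤ |A|(|A|+1)/2, i.e. 13 ≤ |A + A| ≤ 28.
Lower bound 2|A|-1 is attained iff A is an arithmetic progression.
Enumerate sums a + a' for a ≤ a' (symmetric, so this suffices):
a = -6: -6+-6=-12, -6+-4=-10, -6+-3=-9, -6+-2=-8, -6+4=-2, -6+7=1, -6+12=6
a = -4: -4+-4=-8, -4+-3=-7, -4+-2=-6, -4+4=0, -4+7=3, -4+12=8
a = -3: -3+-3=-6, -3+-2=-5, -3+4=1, -3+7=4, -3+12=9
a = -2: -2+-2=-4, -2+4=2, -2+7=5, -2+12=10
a = 4: 4+4=8, 4+7=11, 4+12=16
a = 7: 7+7=14, 7+12=19
a = 12: 12+12=24
Distinct sums: {-12, -10, -9, -8, -7, -6, -5, -4, -2, 0, 1, 2, 3, 4, 5, 6, 8, 9, 10, 11, 14, 16, 19, 24}
|A + A| = 24

|A + A| = 24


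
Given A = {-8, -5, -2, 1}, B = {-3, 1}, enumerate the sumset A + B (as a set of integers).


A + B = {a + b : a ∈ A, b ∈ B}.
Enumerate all |A|·|B| = 4·2 = 8 pairs (a, b) and collect distinct sums.
a = -8: -8+-3=-11, -8+1=-7
a = -5: -5+-3=-8, -5+1=-4
a = -2: -2+-3=-5, -2+1=-1
a = 1: 1+-3=-2, 1+1=2
Collecting distinct sums: A + B = {-11, -8, -7, -5, -4, -2, -1, 2}
|A + B| = 8

A + B = {-11, -8, -7, -5, -4, -2, -1, 2}


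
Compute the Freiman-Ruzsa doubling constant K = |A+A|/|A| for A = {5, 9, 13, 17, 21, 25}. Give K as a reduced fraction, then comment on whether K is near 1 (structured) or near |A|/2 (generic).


|A| = 6.
Compute A + A by enumerating all 36 pairs.
A + A = {10, 14, 18, 22, 26, 30, 34, 38, 42, 46, 50}, so |A + A| = 11.
K = |A + A| / |A| = 11/6 (already in lowest terms) ≈ 1.8333.
Reference: AP of size 6 gives K = 11/6 ≈ 1.8333; a fully generic set of size 6 gives K ≈ 3.5000.

|A| = 6, |A + A| = 11, K = 11/6.


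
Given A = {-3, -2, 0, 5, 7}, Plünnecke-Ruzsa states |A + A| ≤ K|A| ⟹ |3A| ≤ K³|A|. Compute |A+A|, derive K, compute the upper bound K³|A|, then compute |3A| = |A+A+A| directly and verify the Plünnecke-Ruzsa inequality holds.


|A| = 5.
Step 1: Compute A + A by enumerating all 25 pairs.
A + A = {-6, -5, -4, -3, -2, 0, 2, 3, 4, 5, 7, 10, 12, 14}, so |A + A| = 14.
Step 2: Doubling constant K = |A + A|/|A| = 14/5 = 14/5 ≈ 2.8000.
Step 3: Plünnecke-Ruzsa gives |3A| ≤ K³·|A| = (2.8000)³ · 5 ≈ 109.7600.
Step 4: Compute 3A = A + A + A directly by enumerating all triples (a,b,c) ∈ A³; |3A| = 26.
Step 5: Check 26 ≤ 109.7600? Yes ✓.

K = 14/5, Plünnecke-Ruzsa bound K³|A| ≈ 109.7600, |3A| = 26, inequality holds.


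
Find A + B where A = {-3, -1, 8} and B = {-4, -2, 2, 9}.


A + B = {a + b : a ∈ A, b ∈ B}.
Enumerate all |A|·|B| = 3·4 = 12 pairs (a, b) and collect distinct sums.
a = -3: -3+-4=-7, -3+-2=-5, -3+2=-1, -3+9=6
a = -1: -1+-4=-5, -1+-2=-3, -1+2=1, -1+9=8
a = 8: 8+-4=4, 8+-2=6, 8+2=10, 8+9=17
Collecting distinct sums: A + B = {-7, -5, -3, -1, 1, 4, 6, 8, 10, 17}
|A + B| = 10

A + B = {-7, -5, -3, -1, 1, 4, 6, 8, 10, 17}


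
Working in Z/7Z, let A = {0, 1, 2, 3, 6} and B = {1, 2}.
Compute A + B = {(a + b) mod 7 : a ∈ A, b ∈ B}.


Work in Z/7Z: reduce every sum a + b modulo 7.
Enumerate all 10 pairs:
a = 0: 0+1=1, 0+2=2
a = 1: 1+1=2, 1+2=3
a = 2: 2+1=3, 2+2=4
a = 3: 3+1=4, 3+2=5
a = 6: 6+1=0, 6+2=1
Distinct residues collected: {0, 1, 2, 3, 4, 5}
|A + B| = 6 (out of 7 total residues).

A + B = {0, 1, 2, 3, 4, 5}


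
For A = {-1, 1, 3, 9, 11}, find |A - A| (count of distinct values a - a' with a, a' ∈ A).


A - A = {a - a' : a, a' ∈ A}; |A| = 5.
Bounds: 2|A|-1 ≤ |A - A| ≤ |A|² - |A| + 1, i.e. 9 ≤ |A - A| ≤ 21.
Note: 0 ∈ A - A always (from a - a). The set is symmetric: if d ∈ A - A then -d ∈ A - A.
Enumerate nonzero differences d = a - a' with a > a' (then include -d):
Positive differences: {2, 4, 6, 8, 10, 12}
Full difference set: {0} ∪ (positive diffs) ∪ (negative diffs).
|A - A| = 1 + 2·6 = 13 (matches direct enumeration: 13).

|A - A| = 13


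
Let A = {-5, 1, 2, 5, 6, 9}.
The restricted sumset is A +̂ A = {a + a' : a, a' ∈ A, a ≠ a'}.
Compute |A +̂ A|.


Restricted sumset: A +̂ A = {a + a' : a ∈ A, a' ∈ A, a ≠ a'}.
Equivalently, take A + A and drop any sum 2a that is achievable ONLY as a + a for a ∈ A (i.e. sums representable only with equal summands).
Enumerate pairs (a, a') with a < a' (symmetric, so each unordered pair gives one sum; this covers all a ≠ a'):
  -5 + 1 = -4
  -5 + 2 = -3
  -5 + 5 = 0
  -5 + 6 = 1
  -5 + 9 = 4
  1 + 2 = 3
  1 + 5 = 6
  1 + 6 = 7
  1 + 9 = 10
  2 + 5 = 7
  2 + 6 = 8
  2 + 9 = 11
  5 + 6 = 11
  5 + 9 = 14
  6 + 9 = 15
Collected distinct sums: {-4, -3, 0, 1, 3, 4, 6, 7, 8, 10, 11, 14, 15}
|A +̂ A| = 13
(Reference bound: |A +̂ A| ≥ 2|A| - 3 for |A| ≥ 2, with |A| = 6 giving ≥ 9.)

|A +̂ A| = 13


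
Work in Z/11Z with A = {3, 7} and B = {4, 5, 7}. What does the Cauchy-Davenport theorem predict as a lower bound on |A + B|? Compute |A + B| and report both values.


Cauchy-Davenport: |A + B| ≥ min(p, |A| + |B| - 1) for A, B nonempty in Z/pZ.
|A| = 2, |B| = 3, p = 11.
CD lower bound = min(11, 2 + 3 - 1) = min(11, 4) = 4.
Compute A + B mod 11 directly:
a = 3: 3+4=7, 3+5=8, 3+7=10
a = 7: 7+4=0, 7+5=1, 7+7=3
A + B = {0, 1, 3, 7, 8, 10}, so |A + B| = 6.
Verify: 6 ≥ 4? Yes ✓.

CD lower bound = 4, actual |A + B| = 6.


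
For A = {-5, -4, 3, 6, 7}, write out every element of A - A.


A - A = {a - a' : a, a' ∈ A}.
Compute a - a' for each ordered pair (a, a'):
a = -5: -5--5=0, -5--4=-1, -5-3=-8, -5-6=-11, -5-7=-12
a = -4: -4--5=1, -4--4=0, -4-3=-7, -4-6=-10, -4-7=-11
a = 3: 3--5=8, 3--4=7, 3-3=0, 3-6=-3, 3-7=-4
a = 6: 6--5=11, 6--4=10, 6-3=3, 6-6=0, 6-7=-1
a = 7: 7--5=12, 7--4=11, 7-3=4, 7-6=1, 7-7=0
Collecting distinct values (and noting 0 appears from a-a):
A - A = {-12, -11, -10, -8, -7, -4, -3, -1, 0, 1, 3, 4, 7, 8, 10, 11, 12}
|A - A| = 17

A - A = {-12, -11, -10, -8, -7, -4, -3, -1, 0, 1, 3, 4, 7, 8, 10, 11, 12}


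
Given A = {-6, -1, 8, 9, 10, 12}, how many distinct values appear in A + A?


A + A = {a + a' : a, a' ∈ A}; |A| = 6.
General bounds: 2|A| - 1 ≤ |A + A| ≤ |A|(|A|+1)/2, i.e. 11 ≤ |A + A| ≤ 21.
Lower bound 2|A|-1 is attained iff A is an arithmetic progression.
Enumerate sums a + a' for a ≤ a' (symmetric, so this suffices):
a = -6: -6+-6=-12, -6+-1=-7, -6+8=2, -6+9=3, -6+10=4, -6+12=6
a = -1: -1+-1=-2, -1+8=7, -1+9=8, -1+10=9, -1+12=11
a = 8: 8+8=16, 8+9=17, 8+10=18, 8+12=20
a = 9: 9+9=18, 9+10=19, 9+12=21
a = 10: 10+10=20, 10+12=22
a = 12: 12+12=24
Distinct sums: {-12, -7, -2, 2, 3, 4, 6, 7, 8, 9, 11, 16, 17, 18, 19, 20, 21, 22, 24}
|A + A| = 19

|A + A| = 19


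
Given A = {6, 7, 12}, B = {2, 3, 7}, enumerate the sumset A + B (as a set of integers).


A + B = {a + b : a ∈ A, b ∈ B}.
Enumerate all |A|·|B| = 3·3 = 9 pairs (a, b) and collect distinct sums.
a = 6: 6+2=8, 6+3=9, 6+7=13
a = 7: 7+2=9, 7+3=10, 7+7=14
a = 12: 12+2=14, 12+3=15, 12+7=19
Collecting distinct sums: A + B = {8, 9, 10, 13, 14, 15, 19}
|A + B| = 7

A + B = {8, 9, 10, 13, 14, 15, 19}


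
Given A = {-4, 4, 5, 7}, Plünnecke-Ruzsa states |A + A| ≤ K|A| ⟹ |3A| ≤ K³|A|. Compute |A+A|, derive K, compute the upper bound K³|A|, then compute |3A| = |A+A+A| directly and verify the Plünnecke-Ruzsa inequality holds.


|A| = 4.
Step 1: Compute A + A by enumerating all 16 pairs.
A + A = {-8, 0, 1, 3, 8, 9, 10, 11, 12, 14}, so |A + A| = 10.
Step 2: Doubling constant K = |A + A|/|A| = 10/4 = 10/4 ≈ 2.5000.
Step 3: Plünnecke-Ruzsa gives |3A| ≤ K³·|A| = (2.5000)³ · 4 ≈ 62.5000.
Step 4: Compute 3A = A + A + A directly by enumerating all triples (a,b,c) ∈ A³; |3A| = 19.
Step 5: Check 19 ≤ 62.5000? Yes ✓.

K = 10/4, Plünnecke-Ruzsa bound K³|A| ≈ 62.5000, |3A| = 19, inequality holds.


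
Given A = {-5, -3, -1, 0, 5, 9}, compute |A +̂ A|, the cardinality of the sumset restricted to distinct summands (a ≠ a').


Restricted sumset: A +̂ A = {a + a' : a ∈ A, a' ∈ A, a ≠ a'}.
Equivalently, take A + A and drop any sum 2a that is achievable ONLY as a + a for a ∈ A (i.e. sums representable only with equal summands).
Enumerate pairs (a, a') with a < a' (symmetric, so each unordered pair gives one sum; this covers all a ≠ a'):
  -5 + -3 = -8
  -5 + -1 = -6
  -5 + 0 = -5
  -5 + 5 = 0
  -5 + 9 = 4
  -3 + -1 = -4
  -3 + 0 = -3
  -3 + 5 = 2
  -3 + 9 = 6
  -1 + 0 = -1
  -1 + 5 = 4
  -1 + 9 = 8
  0 + 5 = 5
  0 + 9 = 9
  5 + 9 = 14
Collected distinct sums: {-8, -6, -5, -4, -3, -1, 0, 2, 4, 5, 6, 8, 9, 14}
|A +̂ A| = 14
(Reference bound: |A +̂ A| ≥ 2|A| - 3 for |A| ≥ 2, with |A| = 6 giving ≥ 9.)

|A +̂ A| = 14


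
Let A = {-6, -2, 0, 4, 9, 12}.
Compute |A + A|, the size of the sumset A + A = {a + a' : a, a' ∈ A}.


A + A = {a + a' : a, a' ∈ A}; |A| = 6.
General bounds: 2|A| - 1 ≤ |A + A| ≤ |A|(|A|+1)/2, i.e. 11 ≤ |A + A| ≤ 21.
Lower bound 2|A|-1 is attained iff A is an arithmetic progression.
Enumerate sums a + a' for a ≤ a' (symmetric, so this suffices):
a = -6: -6+-6=-12, -6+-2=-8, -6+0=-6, -6+4=-2, -6+9=3, -6+12=6
a = -2: -2+-2=-4, -2+0=-2, -2+4=2, -2+9=7, -2+12=10
a = 0: 0+0=0, 0+4=4, 0+9=9, 0+12=12
a = 4: 4+4=8, 4+9=13, 4+12=16
a = 9: 9+9=18, 9+12=21
a = 12: 12+12=24
Distinct sums: {-12, -8, -6, -4, -2, 0, 2, 3, 4, 6, 7, 8, 9, 10, 12, 13, 16, 18, 21, 24}
|A + A| = 20

|A + A| = 20


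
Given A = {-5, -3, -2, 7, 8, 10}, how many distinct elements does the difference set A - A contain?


A - A = {a - a' : a, a' ∈ A}; |A| = 6.
Bounds: 2|A|-1 ≤ |A - A| ≤ |A|² - |A| + 1, i.e. 11 ≤ |A - A| ≤ 31.
Note: 0 ∈ A - A always (from a - a). The set is symmetric: if d ∈ A - A then -d ∈ A - A.
Enumerate nonzero differences d = a - a' with a > a' (then include -d):
Positive differences: {1, 2, 3, 9, 10, 11, 12, 13, 15}
Full difference set: {0} ∪ (positive diffs) ∪ (negative diffs).
|A - A| = 1 + 2·9 = 19 (matches direct enumeration: 19).

|A - A| = 19


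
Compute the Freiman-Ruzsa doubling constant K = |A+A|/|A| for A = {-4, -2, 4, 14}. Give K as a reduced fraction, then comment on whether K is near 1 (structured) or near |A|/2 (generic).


|A| = 4.
Compute A + A by enumerating all 16 pairs.
A + A = {-8, -6, -4, 0, 2, 8, 10, 12, 18, 28}, so |A + A| = 10.
K = |A + A| / |A| = 10/4 = 5/2 ≈ 2.5000.
Reference: AP of size 4 gives K = 7/4 ≈ 1.7500; a fully generic set of size 4 gives K ≈ 2.5000.

|A| = 4, |A + A| = 10, K = 10/4 = 5/2.


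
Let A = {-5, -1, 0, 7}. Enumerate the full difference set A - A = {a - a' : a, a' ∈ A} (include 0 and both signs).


A - A = {a - a' : a, a' ∈ A}.
Compute a - a' for each ordered pair (a, a'):
a = -5: -5--5=0, -5--1=-4, -5-0=-5, -5-7=-12
a = -1: -1--5=4, -1--1=0, -1-0=-1, -1-7=-8
a = 0: 0--5=5, 0--1=1, 0-0=0, 0-7=-7
a = 7: 7--5=12, 7--1=8, 7-0=7, 7-7=0
Collecting distinct values (and noting 0 appears from a-a):
A - A = {-12, -8, -7, -5, -4, -1, 0, 1, 4, 5, 7, 8, 12}
|A - A| = 13

A - A = {-12, -8, -7, -5, -4, -1, 0, 1, 4, 5, 7, 8, 12}


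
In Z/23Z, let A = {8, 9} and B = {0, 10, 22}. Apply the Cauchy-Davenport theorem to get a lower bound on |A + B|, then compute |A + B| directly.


Cauchy-Davenport: |A + B| ≥ min(p, |A| + |B| - 1) for A, B nonempty in Z/pZ.
|A| = 2, |B| = 3, p = 23.
CD lower bound = min(23, 2 + 3 - 1) = min(23, 4) = 4.
Compute A + B mod 23 directly:
a = 8: 8+0=8, 8+10=18, 8+22=7
a = 9: 9+0=9, 9+10=19, 9+22=8
A + B = {7, 8, 9, 18, 19}, so |A + B| = 5.
Verify: 5 ≥ 4? Yes ✓.

CD lower bound = 4, actual |A + B| = 5.


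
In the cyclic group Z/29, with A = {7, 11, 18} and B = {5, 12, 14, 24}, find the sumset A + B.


Work in Z/29Z: reduce every sum a + b modulo 29.
Enumerate all 12 pairs:
a = 7: 7+5=12, 7+12=19, 7+14=21, 7+24=2
a = 11: 11+5=16, 11+12=23, 11+14=25, 11+24=6
a = 18: 18+5=23, 18+12=1, 18+14=3, 18+24=13
Distinct residues collected: {1, 2, 3, 6, 12, 13, 16, 19, 21, 23, 25}
|A + B| = 11 (out of 29 total residues).

A + B = {1, 2, 3, 6, 12, 13, 16, 19, 21, 23, 25}


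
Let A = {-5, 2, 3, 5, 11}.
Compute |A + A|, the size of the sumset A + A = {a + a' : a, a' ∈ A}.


A + A = {a + a' : a, a' ∈ A}; |A| = 5.
General bounds: 2|A| - 1 ≤ |A + A| ≤ |A|(|A|+1)/2, i.e. 9 ≤ |A + A| ≤ 15.
Lower bound 2|A|-1 is attained iff A is an arithmetic progression.
Enumerate sums a + a' for a ≤ a' (symmetric, so this suffices):
a = -5: -5+-5=-10, -5+2=-3, -5+3=-2, -5+5=0, -5+11=6
a = 2: 2+2=4, 2+3=5, 2+5=7, 2+11=13
a = 3: 3+3=6, 3+5=8, 3+11=14
a = 5: 5+5=10, 5+11=16
a = 11: 11+11=22
Distinct sums: {-10, -3, -2, 0, 4, 5, 6, 7, 8, 10, 13, 14, 16, 22}
|A + A| = 14

|A + A| = 14


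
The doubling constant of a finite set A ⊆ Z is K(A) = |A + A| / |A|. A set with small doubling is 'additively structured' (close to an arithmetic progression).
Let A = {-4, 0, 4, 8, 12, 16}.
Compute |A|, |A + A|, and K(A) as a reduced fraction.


|A| = 6.
Compute A + A by enumerating all 36 pairs.
A + A = {-8, -4, 0, 4, 8, 12, 16, 20, 24, 28, 32}, so |A + A| = 11.
K = |A + A| / |A| = 11/6 (already in lowest terms) ≈ 1.8333.
Reference: AP of size 6 gives K = 11/6 ≈ 1.8333; a fully generic set of size 6 gives K ≈ 3.5000.

|A| = 6, |A + A| = 11, K = 11/6.


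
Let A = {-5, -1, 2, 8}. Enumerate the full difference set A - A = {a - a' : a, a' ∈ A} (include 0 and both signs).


A - A = {a - a' : a, a' ∈ A}.
Compute a - a' for each ordered pair (a, a'):
a = -5: -5--5=0, -5--1=-4, -5-2=-7, -5-8=-13
a = -1: -1--5=4, -1--1=0, -1-2=-3, -1-8=-9
a = 2: 2--5=7, 2--1=3, 2-2=0, 2-8=-6
a = 8: 8--5=13, 8--1=9, 8-2=6, 8-8=0
Collecting distinct values (and noting 0 appears from a-a):
A - A = {-13, -9, -7, -6, -4, -3, 0, 3, 4, 6, 7, 9, 13}
|A - A| = 13

A - A = {-13, -9, -7, -6, -4, -3, 0, 3, 4, 6, 7, 9, 13}


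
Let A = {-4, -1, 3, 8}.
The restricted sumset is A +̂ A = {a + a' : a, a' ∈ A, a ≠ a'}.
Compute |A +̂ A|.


Restricted sumset: A +̂ A = {a + a' : a ∈ A, a' ∈ A, a ≠ a'}.
Equivalently, take A + A and drop any sum 2a that is achievable ONLY as a + a for a ∈ A (i.e. sums representable only with equal summands).
Enumerate pairs (a, a') with a < a' (symmetric, so each unordered pair gives one sum; this covers all a ≠ a'):
  -4 + -1 = -5
  -4 + 3 = -1
  -4 + 8 = 4
  -1 + 3 = 2
  -1 + 8 = 7
  3 + 8 = 11
Collected distinct sums: {-5, -1, 2, 4, 7, 11}
|A +̂ A| = 6
(Reference bound: |A +̂ A| ≥ 2|A| - 3 for |A| ≥ 2, with |A| = 4 giving ≥ 5.)

|A +̂ A| = 6


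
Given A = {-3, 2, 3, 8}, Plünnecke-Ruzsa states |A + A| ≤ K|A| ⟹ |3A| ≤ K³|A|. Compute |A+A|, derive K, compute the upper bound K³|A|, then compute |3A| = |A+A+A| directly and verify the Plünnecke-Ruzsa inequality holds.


|A| = 4.
Step 1: Compute A + A by enumerating all 16 pairs.
A + A = {-6, -1, 0, 4, 5, 6, 10, 11, 16}, so |A + A| = 9.
Step 2: Doubling constant K = |A + A|/|A| = 9/4 = 9/4 ≈ 2.2500.
Step 3: Plünnecke-Ruzsa gives |3A| ≤ K³·|A| = (2.2500)³ · 4 ≈ 45.5625.
Step 4: Compute 3A = A + A + A directly by enumerating all triples (a,b,c) ∈ A³; |3A| = 16.
Step 5: Check 16 ≤ 45.5625? Yes ✓.

K = 9/4, Plünnecke-Ruzsa bound K³|A| ≈ 45.5625, |3A| = 16, inequality holds.


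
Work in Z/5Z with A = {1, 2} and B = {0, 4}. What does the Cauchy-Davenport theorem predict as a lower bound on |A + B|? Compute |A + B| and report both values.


Cauchy-Davenport: |A + B| ≥ min(p, |A| + |B| - 1) for A, B nonempty in Z/pZ.
|A| = 2, |B| = 2, p = 5.
CD lower bound = min(5, 2 + 2 - 1) = min(5, 3) = 3.
Compute A + B mod 5 directly:
a = 1: 1+0=1, 1+4=0
a = 2: 2+0=2, 2+4=1
A + B = {0, 1, 2}, so |A + B| = 3.
Verify: 3 ≥ 3? Yes ✓.

CD lower bound = 3, actual |A + B| = 3.


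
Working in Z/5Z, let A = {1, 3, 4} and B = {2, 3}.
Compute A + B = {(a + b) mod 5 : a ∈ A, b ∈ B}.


Work in Z/5Z: reduce every sum a + b modulo 5.
Enumerate all 6 pairs:
a = 1: 1+2=3, 1+3=4
a = 3: 3+2=0, 3+3=1
a = 4: 4+2=1, 4+3=2
Distinct residues collected: {0, 1, 2, 3, 4}
|A + B| = 5 (out of 5 total residues).

A + B = {0, 1, 2, 3, 4}


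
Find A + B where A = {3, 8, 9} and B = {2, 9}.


A + B = {a + b : a ∈ A, b ∈ B}.
Enumerate all |A|·|B| = 3·2 = 6 pairs (a, b) and collect distinct sums.
a = 3: 3+2=5, 3+9=12
a = 8: 8+2=10, 8+9=17
a = 9: 9+2=11, 9+9=18
Collecting distinct sums: A + B = {5, 10, 11, 12, 17, 18}
|A + B| = 6

A + B = {5, 10, 11, 12, 17, 18}


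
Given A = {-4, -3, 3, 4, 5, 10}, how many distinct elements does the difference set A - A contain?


A - A = {a - a' : a, a' ∈ A}; |A| = 6.
Bounds: 2|A|-1 ≤ |A - A| ≤ |A|² - |A| + 1, i.e. 11 ≤ |A - A| ≤ 31.
Note: 0 ∈ A - A always (from a - a). The set is symmetric: if d ∈ A - A then -d ∈ A - A.
Enumerate nonzero differences d = a - a' with a > a' (then include -d):
Positive differences: {1, 2, 5, 6, 7, 8, 9, 13, 14}
Full difference set: {0} ∪ (positive diffs) ∪ (negative diffs).
|A - A| = 1 + 2·9 = 19 (matches direct enumeration: 19).

|A - A| = 19


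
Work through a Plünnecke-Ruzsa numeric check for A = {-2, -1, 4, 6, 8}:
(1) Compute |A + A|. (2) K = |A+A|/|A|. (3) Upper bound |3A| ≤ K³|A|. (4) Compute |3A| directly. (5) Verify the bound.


|A| = 5.
Step 1: Compute A + A by enumerating all 25 pairs.
A + A = {-4, -3, -2, 2, 3, 4, 5, 6, 7, 8, 10, 12, 14, 16}, so |A + A| = 14.
Step 2: Doubling constant K = |A + A|/|A| = 14/5 = 14/5 ≈ 2.8000.
Step 3: Plünnecke-Ruzsa gives |3A| ≤ K³·|A| = (2.8000)³ · 5 ≈ 109.7600.
Step 4: Compute 3A = A + A + A directly by enumerating all triples (a,b,c) ∈ A³; |3A| = 25.
Step 5: Check 25 ≤ 109.7600? Yes ✓.

K = 14/5, Plünnecke-Ruzsa bound K³|A| ≈ 109.7600, |3A| = 25, inequality holds.


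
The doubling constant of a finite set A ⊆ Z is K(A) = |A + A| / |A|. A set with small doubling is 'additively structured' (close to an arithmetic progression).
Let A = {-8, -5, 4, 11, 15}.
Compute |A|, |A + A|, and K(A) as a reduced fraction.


|A| = 5.
Compute A + A by enumerating all 25 pairs.
A + A = {-16, -13, -10, -4, -1, 3, 6, 7, 8, 10, 15, 19, 22, 26, 30}, so |A + A| = 15.
K = |A + A| / |A| = 15/5 = 3/1 ≈ 3.0000.
Reference: AP of size 5 gives K = 9/5 ≈ 1.8000; a fully generic set of size 5 gives K ≈ 3.0000.

|A| = 5, |A + A| = 15, K = 15/5 = 3/1.


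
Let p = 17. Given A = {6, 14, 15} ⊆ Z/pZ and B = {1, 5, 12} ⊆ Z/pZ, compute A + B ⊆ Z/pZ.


Work in Z/17Z: reduce every sum a + b modulo 17.
Enumerate all 9 pairs:
a = 6: 6+1=7, 6+5=11, 6+12=1
a = 14: 14+1=15, 14+5=2, 14+12=9
a = 15: 15+1=16, 15+5=3, 15+12=10
Distinct residues collected: {1, 2, 3, 7, 9, 10, 11, 15, 16}
|A + B| = 9 (out of 17 total residues).

A + B = {1, 2, 3, 7, 9, 10, 11, 15, 16}


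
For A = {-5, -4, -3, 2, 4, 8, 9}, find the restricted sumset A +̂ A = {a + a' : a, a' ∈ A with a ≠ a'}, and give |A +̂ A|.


Restricted sumset: A +̂ A = {a + a' : a ∈ A, a' ∈ A, a ≠ a'}.
Equivalently, take A + A and drop any sum 2a that is achievable ONLY as a + a for a ∈ A (i.e. sums representable only with equal summands).
Enumerate pairs (a, a') with a < a' (symmetric, so each unordered pair gives one sum; this covers all a ≠ a'):
  -5 + -4 = -9
  -5 + -3 = -8
  -5 + 2 = -3
  -5 + 4 = -1
  -5 + 8 = 3
  -5 + 9 = 4
  -4 + -3 = -7
  -4 + 2 = -2
  -4 + 4 = 0
  -4 + 8 = 4
  -4 + 9 = 5
  -3 + 2 = -1
  -3 + 4 = 1
  -3 + 8 = 5
  -3 + 9 = 6
  2 + 4 = 6
  2 + 8 = 10
  2 + 9 = 11
  4 + 8 = 12
  4 + 9 = 13
  8 + 9 = 17
Collected distinct sums: {-9, -8, -7, -3, -2, -1, 0, 1, 3, 4, 5, 6, 10, 11, 12, 13, 17}
|A +̂ A| = 17
(Reference bound: |A +̂ A| ≥ 2|A| - 3 for |A| ≥ 2, with |A| = 7 giving ≥ 11.)

|A +̂ A| = 17


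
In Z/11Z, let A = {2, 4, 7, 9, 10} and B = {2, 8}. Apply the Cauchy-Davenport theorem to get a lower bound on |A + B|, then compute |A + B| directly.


Cauchy-Davenport: |A + B| ≥ min(p, |A| + |B| - 1) for A, B nonempty in Z/pZ.
|A| = 5, |B| = 2, p = 11.
CD lower bound = min(11, 5 + 2 - 1) = min(11, 6) = 6.
Compute A + B mod 11 directly:
a = 2: 2+2=4, 2+8=10
a = 4: 4+2=6, 4+8=1
a = 7: 7+2=9, 7+8=4
a = 9: 9+2=0, 9+8=6
a = 10: 10+2=1, 10+8=7
A + B = {0, 1, 4, 6, 7, 9, 10}, so |A + B| = 7.
Verify: 7 ≥ 6? Yes ✓.

CD lower bound = 6, actual |A + B| = 7.


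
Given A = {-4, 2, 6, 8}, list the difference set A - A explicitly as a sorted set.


A - A = {a - a' : a, a' ∈ A}.
Compute a - a' for each ordered pair (a, a'):
a = -4: -4--4=0, -4-2=-6, -4-6=-10, -4-8=-12
a = 2: 2--4=6, 2-2=0, 2-6=-4, 2-8=-6
a = 6: 6--4=10, 6-2=4, 6-6=0, 6-8=-2
a = 8: 8--4=12, 8-2=6, 8-6=2, 8-8=0
Collecting distinct values (and noting 0 appears from a-a):
A - A = {-12, -10, -6, -4, -2, 0, 2, 4, 6, 10, 12}
|A - A| = 11

A - A = {-12, -10, -6, -4, -2, 0, 2, 4, 6, 10, 12}


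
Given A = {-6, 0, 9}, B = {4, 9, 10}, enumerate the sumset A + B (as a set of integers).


A + B = {a + b : a ∈ A, b ∈ B}.
Enumerate all |A|·|B| = 3·3 = 9 pairs (a, b) and collect distinct sums.
a = -6: -6+4=-2, -6+9=3, -6+10=4
a = 0: 0+4=4, 0+9=9, 0+10=10
a = 9: 9+4=13, 9+9=18, 9+10=19
Collecting distinct sums: A + B = {-2, 3, 4, 9, 10, 13, 18, 19}
|A + B| = 8

A + B = {-2, 3, 4, 9, 10, 13, 18, 19}


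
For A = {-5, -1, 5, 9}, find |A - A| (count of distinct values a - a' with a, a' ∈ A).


A - A = {a - a' : a, a' ∈ A}; |A| = 4.
Bounds: 2|A|-1 ≤ |A - A| ≤ |A|² - |A| + 1, i.e. 7 ≤ |A - A| ≤ 13.
Note: 0 ∈ A - A always (from a - a). The set is symmetric: if d ∈ A - A then -d ∈ A - A.
Enumerate nonzero differences d = a - a' with a > a' (then include -d):
Positive differences: {4, 6, 10, 14}
Full difference set: {0} ∪ (positive diffs) ∪ (negative diffs).
|A - A| = 1 + 2·4 = 9 (matches direct enumeration: 9).

|A - A| = 9


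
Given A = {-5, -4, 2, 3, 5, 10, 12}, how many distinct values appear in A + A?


A + A = {a + a' : a, a' ∈ A}; |A| = 7.
General bounds: 2|A| - 1 ≤ |A + A| ≤ |A|(|A|+1)/2, i.e. 13 ≤ |A + A| ≤ 28.
Lower bound 2|A|-1 is attained iff A is an arithmetic progression.
Enumerate sums a + a' for a ≤ a' (symmetric, so this suffices):
a = -5: -5+-5=-10, -5+-4=-9, -5+2=-3, -5+3=-2, -5+5=0, -5+10=5, -5+12=7
a = -4: -4+-4=-8, -4+2=-2, -4+3=-1, -4+5=1, -4+10=6, -4+12=8
a = 2: 2+2=4, 2+3=5, 2+5=7, 2+10=12, 2+12=14
a = 3: 3+3=6, 3+5=8, 3+10=13, 3+12=15
a = 5: 5+5=10, 5+10=15, 5+12=17
a = 10: 10+10=20, 10+12=22
a = 12: 12+12=24
Distinct sums: {-10, -9, -8, -3, -2, -1, 0, 1, 4, 5, 6, 7, 8, 10, 12, 13, 14, 15, 17, 20, 22, 24}
|A + A| = 22

|A + A| = 22


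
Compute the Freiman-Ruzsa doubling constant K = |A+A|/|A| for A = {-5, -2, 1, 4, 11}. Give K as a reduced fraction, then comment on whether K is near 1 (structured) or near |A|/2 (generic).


|A| = 5.
Compute A + A by enumerating all 25 pairs.
A + A = {-10, -7, -4, -1, 2, 5, 6, 8, 9, 12, 15, 22}, so |A + A| = 12.
K = |A + A| / |A| = 12/5 (already in lowest terms) ≈ 2.4000.
Reference: AP of size 5 gives K = 9/5 ≈ 1.8000; a fully generic set of size 5 gives K ≈ 3.0000.

|A| = 5, |A + A| = 12, K = 12/5.


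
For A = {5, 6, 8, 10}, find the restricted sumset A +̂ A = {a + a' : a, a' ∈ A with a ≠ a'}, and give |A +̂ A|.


Restricted sumset: A +̂ A = {a + a' : a ∈ A, a' ∈ A, a ≠ a'}.
Equivalently, take A + A and drop any sum 2a that is achievable ONLY as a + a for a ∈ A (i.e. sums representable only with equal summands).
Enumerate pairs (a, a') with a < a' (symmetric, so each unordered pair gives one sum; this covers all a ≠ a'):
  5 + 6 = 11
  5 + 8 = 13
  5 + 10 = 15
  6 + 8 = 14
  6 + 10 = 16
  8 + 10 = 18
Collected distinct sums: {11, 13, 14, 15, 16, 18}
|A +̂ A| = 6
(Reference bound: |A +̂ A| ≥ 2|A| - 3 for |A| ≥ 2, with |A| = 4 giving ≥ 5.)

|A +̂ A| = 6


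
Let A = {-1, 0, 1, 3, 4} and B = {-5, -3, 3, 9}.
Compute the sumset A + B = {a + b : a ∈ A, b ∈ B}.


A + B = {a + b : a ∈ A, b ∈ B}.
Enumerate all |A|·|B| = 5·4 = 20 pairs (a, b) and collect distinct sums.
a = -1: -1+-5=-6, -1+-3=-4, -1+3=2, -1+9=8
a = 0: 0+-5=-5, 0+-3=-3, 0+3=3, 0+9=9
a = 1: 1+-5=-4, 1+-3=-2, 1+3=4, 1+9=10
a = 3: 3+-5=-2, 3+-3=0, 3+3=6, 3+9=12
a = 4: 4+-5=-1, 4+-3=1, 4+3=7, 4+9=13
Collecting distinct sums: A + B = {-6, -5, -4, -3, -2, -1, 0, 1, 2, 3, 4, 6, 7, 8, 9, 10, 12, 13}
|A + B| = 18

A + B = {-6, -5, -4, -3, -2, -1, 0, 1, 2, 3, 4, 6, 7, 8, 9, 10, 12, 13}


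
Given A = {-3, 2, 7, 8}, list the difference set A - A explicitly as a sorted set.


A - A = {a - a' : a, a' ∈ A}.
Compute a - a' for each ordered pair (a, a'):
a = -3: -3--3=0, -3-2=-5, -3-7=-10, -3-8=-11
a = 2: 2--3=5, 2-2=0, 2-7=-5, 2-8=-6
a = 7: 7--3=10, 7-2=5, 7-7=0, 7-8=-1
a = 8: 8--3=11, 8-2=6, 8-7=1, 8-8=0
Collecting distinct values (and noting 0 appears from a-a):
A - A = {-11, -10, -6, -5, -1, 0, 1, 5, 6, 10, 11}
|A - A| = 11

A - A = {-11, -10, -6, -5, -1, 0, 1, 5, 6, 10, 11}


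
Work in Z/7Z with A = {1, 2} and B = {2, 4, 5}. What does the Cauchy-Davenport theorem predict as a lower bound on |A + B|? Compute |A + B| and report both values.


Cauchy-Davenport: |A + B| ≥ min(p, |A| + |B| - 1) for A, B nonempty in Z/pZ.
|A| = 2, |B| = 3, p = 7.
CD lower bound = min(7, 2 + 3 - 1) = min(7, 4) = 4.
Compute A + B mod 7 directly:
a = 1: 1+2=3, 1+4=5, 1+5=6
a = 2: 2+2=4, 2+4=6, 2+5=0
A + B = {0, 3, 4, 5, 6}, so |A + B| = 5.
Verify: 5 ≥ 4? Yes ✓.

CD lower bound = 4, actual |A + B| = 5.


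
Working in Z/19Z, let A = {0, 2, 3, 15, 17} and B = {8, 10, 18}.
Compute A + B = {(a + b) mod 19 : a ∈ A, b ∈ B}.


Work in Z/19Z: reduce every sum a + b modulo 19.
Enumerate all 15 pairs:
a = 0: 0+8=8, 0+10=10, 0+18=18
a = 2: 2+8=10, 2+10=12, 2+18=1
a = 3: 3+8=11, 3+10=13, 3+18=2
a = 15: 15+8=4, 15+10=6, 15+18=14
a = 17: 17+8=6, 17+10=8, 17+18=16
Distinct residues collected: {1, 2, 4, 6, 8, 10, 11, 12, 13, 14, 16, 18}
|A + B| = 12 (out of 19 total residues).

A + B = {1, 2, 4, 6, 8, 10, 11, 12, 13, 14, 16, 18}


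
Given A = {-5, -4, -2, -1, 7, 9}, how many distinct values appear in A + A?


A + A = {a + a' : a, a' ∈ A}; |A| = 6.
General bounds: 2|A| - 1 ≤ |A + A| ≤ |A|(|A|+1)/2, i.e. 11 ≤ |A + A| ≤ 21.
Lower bound 2|A|-1 is attained iff A is an arithmetic progression.
Enumerate sums a + a' for a ≤ a' (symmetric, so this suffices):
a = -5: -5+-5=-10, -5+-4=-9, -5+-2=-7, -5+-1=-6, -5+7=2, -5+9=4
a = -4: -4+-4=-8, -4+-2=-6, -4+-1=-5, -4+7=3, -4+9=5
a = -2: -2+-2=-4, -2+-1=-3, -2+7=5, -2+9=7
a = -1: -1+-1=-2, -1+7=6, -1+9=8
a = 7: 7+7=14, 7+9=16
a = 9: 9+9=18
Distinct sums: {-10, -9, -8, -7, -6, -5, -4, -3, -2, 2, 3, 4, 5, 6, 7, 8, 14, 16, 18}
|A + A| = 19

|A + A| = 19


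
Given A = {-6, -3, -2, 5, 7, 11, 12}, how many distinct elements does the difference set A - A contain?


A - A = {a - a' : a, a' ∈ A}; |A| = 7.
Bounds: 2|A|-1 ≤ |A - A| ≤ |A|² - |A| + 1, i.e. 13 ≤ |A - A| ≤ 43.
Note: 0 ∈ A - A always (from a - a). The set is symmetric: if d ∈ A - A then -d ∈ A - A.
Enumerate nonzero differences d = a - a' with a > a' (then include -d):
Positive differences: {1, 2, 3, 4, 5, 6, 7, 8, 9, 10, 11, 13, 14, 15, 17, 18}
Full difference set: {0} ∪ (positive diffs) ∪ (negative diffs).
|A - A| = 1 + 2·16 = 33 (matches direct enumeration: 33).

|A - A| = 33


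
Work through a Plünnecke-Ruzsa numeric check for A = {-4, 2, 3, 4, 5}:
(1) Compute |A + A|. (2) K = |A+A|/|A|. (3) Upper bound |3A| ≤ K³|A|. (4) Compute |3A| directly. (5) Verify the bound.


|A| = 5.
Step 1: Compute A + A by enumerating all 25 pairs.
A + A = {-8, -2, -1, 0, 1, 4, 5, 6, 7, 8, 9, 10}, so |A + A| = 12.
Step 2: Doubling constant K = |A + A|/|A| = 12/5 = 12/5 ≈ 2.4000.
Step 3: Plünnecke-Ruzsa gives |3A| ≤ K³·|A| = (2.4000)³ · 5 ≈ 69.1200.
Step 4: Compute 3A = A + A + A directly by enumerating all triples (a,b,c) ∈ A³; |3A| = 21.
Step 5: Check 21 ≤ 69.1200? Yes ✓.

K = 12/5, Plünnecke-Ruzsa bound K³|A| ≈ 69.1200, |3A| = 21, inequality holds.


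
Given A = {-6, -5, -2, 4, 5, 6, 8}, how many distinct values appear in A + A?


A + A = {a + a' : a, a' ∈ A}; |A| = 7.
General bounds: 2|A| - 1 ≤ |A + A| ≤ |A|(|A|+1)/2, i.e. 13 ≤ |A + A| ≤ 28.
Lower bound 2|A|-1 is attained iff A is an arithmetic progression.
Enumerate sums a + a' for a ≤ a' (symmetric, so this suffices):
a = -6: -6+-6=-12, -6+-5=-11, -6+-2=-8, -6+4=-2, -6+5=-1, -6+6=0, -6+8=2
a = -5: -5+-5=-10, -5+-2=-7, -5+4=-1, -5+5=0, -5+6=1, -5+8=3
a = -2: -2+-2=-4, -2+4=2, -2+5=3, -2+6=4, -2+8=6
a = 4: 4+4=8, 4+5=9, 4+6=10, 4+8=12
a = 5: 5+5=10, 5+6=11, 5+8=13
a = 6: 6+6=12, 6+8=14
a = 8: 8+8=16
Distinct sums: {-12, -11, -10, -8, -7, -4, -2, -1, 0, 1, 2, 3, 4, 6, 8, 9, 10, 11, 12, 13, 14, 16}
|A + A| = 22

|A + A| = 22


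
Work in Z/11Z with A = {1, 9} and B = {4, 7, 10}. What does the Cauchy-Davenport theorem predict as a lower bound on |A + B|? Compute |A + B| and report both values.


Cauchy-Davenport: |A + B| ≥ min(p, |A| + |B| - 1) for A, B nonempty in Z/pZ.
|A| = 2, |B| = 3, p = 11.
CD lower bound = min(11, 2 + 3 - 1) = min(11, 4) = 4.
Compute A + B mod 11 directly:
a = 1: 1+4=5, 1+7=8, 1+10=0
a = 9: 9+4=2, 9+7=5, 9+10=8
A + B = {0, 2, 5, 8}, so |A + B| = 4.
Verify: 4 ≥ 4? Yes ✓.

CD lower bound = 4, actual |A + B| = 4.


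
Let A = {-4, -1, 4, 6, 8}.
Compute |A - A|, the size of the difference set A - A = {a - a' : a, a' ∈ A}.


A - A = {a - a' : a, a' ∈ A}; |A| = 5.
Bounds: 2|A|-1 ≤ |A - A| ≤ |A|² - |A| + 1, i.e. 9 ≤ |A - A| ≤ 21.
Note: 0 ∈ A - A always (from a - a). The set is symmetric: if d ∈ A - A then -d ∈ A - A.
Enumerate nonzero differences d = a - a' with a > a' (then include -d):
Positive differences: {2, 3, 4, 5, 7, 8, 9, 10, 12}
Full difference set: {0} ∪ (positive diffs) ∪ (negative diffs).
|A - A| = 1 + 2·9 = 19 (matches direct enumeration: 19).

|A - A| = 19


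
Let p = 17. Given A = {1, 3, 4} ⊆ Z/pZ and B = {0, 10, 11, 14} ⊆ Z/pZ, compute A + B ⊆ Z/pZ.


Work in Z/17Z: reduce every sum a + b modulo 17.
Enumerate all 12 pairs:
a = 1: 1+0=1, 1+10=11, 1+11=12, 1+14=15
a = 3: 3+0=3, 3+10=13, 3+11=14, 3+14=0
a = 4: 4+0=4, 4+10=14, 4+11=15, 4+14=1
Distinct residues collected: {0, 1, 3, 4, 11, 12, 13, 14, 15}
|A + B| = 9 (out of 17 total residues).

A + B = {0, 1, 3, 4, 11, 12, 13, 14, 15}


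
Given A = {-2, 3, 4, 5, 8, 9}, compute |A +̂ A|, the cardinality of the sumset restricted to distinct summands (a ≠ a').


Restricted sumset: A +̂ A = {a + a' : a ∈ A, a' ∈ A, a ≠ a'}.
Equivalently, take A + A and drop any sum 2a that is achievable ONLY as a + a for a ∈ A (i.e. sums representable only with equal summands).
Enumerate pairs (a, a') with a < a' (symmetric, so each unordered pair gives one sum; this covers all a ≠ a'):
  -2 + 3 = 1
  -2 + 4 = 2
  -2 + 5 = 3
  -2 + 8 = 6
  -2 + 9 = 7
  3 + 4 = 7
  3 + 5 = 8
  3 + 8 = 11
  3 + 9 = 12
  4 + 5 = 9
  4 + 8 = 12
  4 + 9 = 13
  5 + 8 = 13
  5 + 9 = 14
  8 + 9 = 17
Collected distinct sums: {1, 2, 3, 6, 7, 8, 9, 11, 12, 13, 14, 17}
|A +̂ A| = 12
(Reference bound: |A +̂ A| ≥ 2|A| - 3 for |A| ≥ 2, with |A| = 6 giving ≥ 9.)

|A +̂ A| = 12


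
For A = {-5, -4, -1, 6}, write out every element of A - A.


A - A = {a - a' : a, a' ∈ A}.
Compute a - a' for each ordered pair (a, a'):
a = -5: -5--5=0, -5--4=-1, -5--1=-4, -5-6=-11
a = -4: -4--5=1, -4--4=0, -4--1=-3, -4-6=-10
a = -1: -1--5=4, -1--4=3, -1--1=0, -1-6=-7
a = 6: 6--5=11, 6--4=10, 6--1=7, 6-6=0
Collecting distinct values (and noting 0 appears from a-a):
A - A = {-11, -10, -7, -4, -3, -1, 0, 1, 3, 4, 7, 10, 11}
|A - A| = 13

A - A = {-11, -10, -7, -4, -3, -1, 0, 1, 3, 4, 7, 10, 11}


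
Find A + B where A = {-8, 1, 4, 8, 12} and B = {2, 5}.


A + B = {a + b : a ∈ A, b ∈ B}.
Enumerate all |A|·|B| = 5·2 = 10 pairs (a, b) and collect distinct sums.
a = -8: -8+2=-6, -8+5=-3
a = 1: 1+2=3, 1+5=6
a = 4: 4+2=6, 4+5=9
a = 8: 8+2=10, 8+5=13
a = 12: 12+2=14, 12+5=17
Collecting distinct sums: A + B = {-6, -3, 3, 6, 9, 10, 13, 14, 17}
|A + B| = 9

A + B = {-6, -3, 3, 6, 9, 10, 13, 14, 17}


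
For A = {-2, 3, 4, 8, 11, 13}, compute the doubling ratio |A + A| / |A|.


|A| = 6.
Compute A + A by enumerating all 36 pairs.
A + A = {-4, 1, 2, 6, 7, 8, 9, 11, 12, 14, 15, 16, 17, 19, 21, 22, 24, 26}, so |A + A| = 18.
K = |A + A| / |A| = 18/6 = 3/1 ≈ 3.0000.
Reference: AP of size 6 gives K = 11/6 ≈ 1.8333; a fully generic set of size 6 gives K ≈ 3.5000.

|A| = 6, |A + A| = 18, K = 18/6 = 3/1.


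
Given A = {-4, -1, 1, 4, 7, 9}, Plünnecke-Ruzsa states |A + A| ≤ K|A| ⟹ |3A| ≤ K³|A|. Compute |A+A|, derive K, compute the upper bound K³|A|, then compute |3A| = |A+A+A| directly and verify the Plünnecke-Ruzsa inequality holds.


|A| = 6.
Step 1: Compute A + A by enumerating all 36 pairs.
A + A = {-8, -5, -3, -2, 0, 2, 3, 5, 6, 8, 10, 11, 13, 14, 16, 18}, so |A + A| = 16.
Step 2: Doubling constant K = |A + A|/|A| = 16/6 = 16/6 ≈ 2.6667.
Step 3: Plünnecke-Ruzsa gives |3A| ≤ K³·|A| = (2.6667)³ · 6 ≈ 113.7778.
Step 4: Compute 3A = A + A + A directly by enumerating all triples (a,b,c) ∈ A³; |3A| = 31.
Step 5: Check 31 ≤ 113.7778? Yes ✓.

K = 16/6, Plünnecke-Ruzsa bound K³|A| ≈ 113.7778, |3A| = 31, inequality holds.


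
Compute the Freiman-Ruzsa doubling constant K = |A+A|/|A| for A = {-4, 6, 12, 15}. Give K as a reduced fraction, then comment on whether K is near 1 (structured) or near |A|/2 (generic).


|A| = 4.
Compute A + A by enumerating all 16 pairs.
A + A = {-8, 2, 8, 11, 12, 18, 21, 24, 27, 30}, so |A + A| = 10.
K = |A + A| / |A| = 10/4 = 5/2 ≈ 2.5000.
Reference: AP of size 4 gives K = 7/4 ≈ 1.7500; a fully generic set of size 4 gives K ≈ 2.5000.

|A| = 4, |A + A| = 10, K = 10/4 = 5/2.


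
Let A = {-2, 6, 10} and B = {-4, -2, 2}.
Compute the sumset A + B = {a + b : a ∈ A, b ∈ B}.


A + B = {a + b : a ∈ A, b ∈ B}.
Enumerate all |A|·|B| = 3·3 = 9 pairs (a, b) and collect distinct sums.
a = -2: -2+-4=-6, -2+-2=-4, -2+2=0
a = 6: 6+-4=2, 6+-2=4, 6+2=8
a = 10: 10+-4=6, 10+-2=8, 10+2=12
Collecting distinct sums: A + B = {-6, -4, 0, 2, 4, 6, 8, 12}
|A + B| = 8

A + B = {-6, -4, 0, 2, 4, 6, 8, 12}


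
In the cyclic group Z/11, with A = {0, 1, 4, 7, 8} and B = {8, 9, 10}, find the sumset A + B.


Work in Z/11Z: reduce every sum a + b modulo 11.
Enumerate all 15 pairs:
a = 0: 0+8=8, 0+9=9, 0+10=10
a = 1: 1+8=9, 1+9=10, 1+10=0
a = 4: 4+8=1, 4+9=2, 4+10=3
a = 7: 7+8=4, 7+9=5, 7+10=6
a = 8: 8+8=5, 8+9=6, 8+10=7
Distinct residues collected: {0, 1, 2, 3, 4, 5, 6, 7, 8, 9, 10}
|A + B| = 11 (out of 11 total residues).

A + B = {0, 1, 2, 3, 4, 5, 6, 7, 8, 9, 10}


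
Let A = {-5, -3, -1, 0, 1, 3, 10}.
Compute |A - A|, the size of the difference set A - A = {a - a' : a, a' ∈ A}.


A - A = {a - a' : a, a' ∈ A}; |A| = 7.
Bounds: 2|A|-1 ≤ |A - A| ≤ |A|² - |A| + 1, i.e. 13 ≤ |A - A| ≤ 43.
Note: 0 ∈ A - A always (from a - a). The set is symmetric: if d ∈ A - A then -d ∈ A - A.
Enumerate nonzero differences d = a - a' with a > a' (then include -d):
Positive differences: {1, 2, 3, 4, 5, 6, 7, 8, 9, 10, 11, 13, 15}
Full difference set: {0} ∪ (positive diffs) ∪ (negative diffs).
|A - A| = 1 + 2·13 = 27 (matches direct enumeration: 27).

|A - A| = 27


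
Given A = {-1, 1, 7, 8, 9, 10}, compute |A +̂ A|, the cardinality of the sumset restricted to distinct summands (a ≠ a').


Restricted sumset: A +̂ A = {a + a' : a ∈ A, a' ∈ A, a ≠ a'}.
Equivalently, take A + A and drop any sum 2a that is achievable ONLY as a + a for a ∈ A (i.e. sums representable only with equal summands).
Enumerate pairs (a, a') with a < a' (symmetric, so each unordered pair gives one sum; this covers all a ≠ a'):
  -1 + 1 = 0
  -1 + 7 = 6
  -1 + 8 = 7
  -1 + 9 = 8
  -1 + 10 = 9
  1 + 7 = 8
  1 + 8 = 9
  1 + 9 = 10
  1 + 10 = 11
  7 + 8 = 15
  7 + 9 = 16
  7 + 10 = 17
  8 + 9 = 17
  8 + 10 = 18
  9 + 10 = 19
Collected distinct sums: {0, 6, 7, 8, 9, 10, 11, 15, 16, 17, 18, 19}
|A +̂ A| = 12
(Reference bound: |A +̂ A| ≥ 2|A| - 3 for |A| ≥ 2, with |A| = 6 giving ≥ 9.)

|A +̂ A| = 12


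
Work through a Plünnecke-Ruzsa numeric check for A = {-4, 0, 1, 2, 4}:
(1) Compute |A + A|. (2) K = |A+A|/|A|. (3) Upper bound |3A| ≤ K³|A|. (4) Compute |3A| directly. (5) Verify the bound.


|A| = 5.
Step 1: Compute A + A by enumerating all 25 pairs.
A + A = {-8, -4, -3, -2, 0, 1, 2, 3, 4, 5, 6, 8}, so |A + A| = 12.
Step 2: Doubling constant K = |A + A|/|A| = 12/5 = 12/5 ≈ 2.4000.
Step 3: Plünnecke-Ruzsa gives |3A| ≤ K³·|A| = (2.4000)³ · 5 ≈ 69.1200.
Step 4: Compute 3A = A + A + A directly by enumerating all triples (a,b,c) ∈ A³; |3A| = 20.
Step 5: Check 20 ≤ 69.1200? Yes ✓.

K = 12/5, Plünnecke-Ruzsa bound K³|A| ≈ 69.1200, |3A| = 20, inequality holds.


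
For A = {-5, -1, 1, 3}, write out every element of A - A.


A - A = {a - a' : a, a' ∈ A}.
Compute a - a' for each ordered pair (a, a'):
a = -5: -5--5=0, -5--1=-4, -5-1=-6, -5-3=-8
a = -1: -1--5=4, -1--1=0, -1-1=-2, -1-3=-4
a = 1: 1--5=6, 1--1=2, 1-1=0, 1-3=-2
a = 3: 3--5=8, 3--1=4, 3-1=2, 3-3=0
Collecting distinct values (and noting 0 appears from a-a):
A - A = {-8, -6, -4, -2, 0, 2, 4, 6, 8}
|A - A| = 9

A - A = {-8, -6, -4, -2, 0, 2, 4, 6, 8}


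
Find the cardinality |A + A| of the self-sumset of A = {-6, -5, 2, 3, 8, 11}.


A + A = {a + a' : a, a' ∈ A}; |A| = 6.
General bounds: 2|A| - 1 ≤ |A + A| ≤ |A|(|A|+1)/2, i.e. 11 ≤ |A + A| ≤ 21.
Lower bound 2|A|-1 is attained iff A is an arithmetic progression.
Enumerate sums a + a' for a ≤ a' (symmetric, so this suffices):
a = -6: -6+-6=-12, -6+-5=-11, -6+2=-4, -6+3=-3, -6+8=2, -6+11=5
a = -5: -5+-5=-10, -5+2=-3, -5+3=-2, -5+8=3, -5+11=6
a = 2: 2+2=4, 2+3=5, 2+8=10, 2+11=13
a = 3: 3+3=6, 3+8=11, 3+11=14
a = 8: 8+8=16, 8+11=19
a = 11: 11+11=22
Distinct sums: {-12, -11, -10, -4, -3, -2, 2, 3, 4, 5, 6, 10, 11, 13, 14, 16, 19, 22}
|A + A| = 18

|A + A| = 18
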